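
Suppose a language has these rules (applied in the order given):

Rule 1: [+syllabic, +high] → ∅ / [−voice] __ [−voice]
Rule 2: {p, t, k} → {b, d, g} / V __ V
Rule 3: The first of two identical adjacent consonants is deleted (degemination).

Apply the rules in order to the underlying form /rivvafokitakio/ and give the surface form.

rivafoktagio

Rule 1 (high vowel syncope): /i/ is a high vowel flanked by voiceless consonants /k/ and /t/, so it deletes. /rivvafokitakio/ → rivvafoktakio.
Rule 2 (intervocalic voicing): /k/ is a voiceless stop between vowels /a/ and /i/, so it voices to [g]. /rivvafoktakio/ → rivvafoktagio.
Rule 3 (degemination): /vv/ is a geminate; the first /v/ deletes. /rivvafoktagio/ → rivafoktagio.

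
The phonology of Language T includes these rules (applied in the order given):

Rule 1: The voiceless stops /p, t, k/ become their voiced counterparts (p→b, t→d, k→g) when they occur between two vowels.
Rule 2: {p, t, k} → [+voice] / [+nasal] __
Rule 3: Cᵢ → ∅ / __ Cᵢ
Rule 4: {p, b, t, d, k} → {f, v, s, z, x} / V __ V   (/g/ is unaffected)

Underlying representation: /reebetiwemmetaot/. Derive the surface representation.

Rule 1 (intervocalic voicing): /t/ is a voiceless stop between vowels /e/ and /i/, so it voices to [d]. /t/ is a voiceless stop between vowels /e/ and /a/, so it voices to [d]. /reebetiwemmetaot/ → reebediwemmedaot.
Rule 2 (post-nasal voicing): no segment meets the environment; /reebediwemmedaot/ is unchanged.
Rule 3 (degemination): /mm/ is a geminate; the first /m/ deletes. /reebediwemmedaot/ → reebediwemedaot.
Rule 4 (intervocalic spirantization): /b/ is a stop between vowels /e/ and /e/, so it spirantizes to the fricative [v]. /d/ is a stop between vowels /e/ and /i/, so it spirantizes to the fricative [z]. /d/ is a stop between vowels /e/ and /a/, so it spirantizes to the fricative [z]. /reebediwemedaot/ → reeveziwemezaot.

reeveziwemezaot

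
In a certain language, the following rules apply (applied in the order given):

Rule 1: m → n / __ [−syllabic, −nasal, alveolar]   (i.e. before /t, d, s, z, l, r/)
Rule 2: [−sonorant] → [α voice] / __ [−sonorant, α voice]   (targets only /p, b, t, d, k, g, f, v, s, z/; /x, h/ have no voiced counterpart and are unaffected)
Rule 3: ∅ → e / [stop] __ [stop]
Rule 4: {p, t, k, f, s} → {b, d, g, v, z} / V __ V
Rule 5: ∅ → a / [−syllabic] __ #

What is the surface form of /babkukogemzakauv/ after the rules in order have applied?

babegugogenzagauva

Rule 1 (nasal place assimilation): /m/ precedes the alveolar consonant /z/, so it assimilates in place to [n]. /babkukogemzakauv/ → babkukogenzakauv.
Rule 2 (regressive voicing assimilation): /b/ precedes the voiceless obstruent /k/, so it devoices to [p] by assimilation. /babkukogenzakauv/ → bapkukogenzakauv.
Rule 3 (stop-cluster e-epenthesis): /p/ and /k/ form a stop–stop cluster, so [e] is inserted between them. /bapkukogenzakauv/ → bapekukogenzakauv.
Rule 4 (intervocalic voicing): /p/ is a voiceless obstruent between vowels /a/ and /e/, so it voices to [b]. /k/ is a voiceless obstruent between vowels /e/ and /u/, so it voices to [g]. /k/ is a voiceless obstruent between vowels /u/ and /o/, so it voices to [g]. /k/ is a voiceless obstruent between vowels /a/ and /a/, so it voices to [g]. /bapekukogenzakauv/ → babegugogenzagauv.
Rule 5 (final a-epenthesis): the form ends in the consonant /v/, so [a] is inserted word-finally. /babegugogenzagauv/ → babegugogenzagauva.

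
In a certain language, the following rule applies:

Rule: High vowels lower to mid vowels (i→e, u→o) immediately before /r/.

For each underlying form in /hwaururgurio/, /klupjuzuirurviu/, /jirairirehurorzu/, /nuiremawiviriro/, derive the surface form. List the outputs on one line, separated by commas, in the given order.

/hwaururgurio/: /u/ is a high vowel immediately before /r/, so it lowers to [o]. /u/ is a high vowel immediately before /r/, so it lowers to [o]. /u/ is a high vowel immediately before /r/, so it lowers to [o]. → [hwaororgorio].
/klupjuzuirurviu/: /i/ is a high vowel immediately before /r/, so it lowers to [e]. /u/ is a high vowel immediately before /r/, so it lowers to [o]. → [klupjuzuerorviu].
/jirairirehurorzu/: /i/ is a high vowel immediately before /r/, so it lowers to [e]. /i/ is a high vowel immediately before /r/, so it lowers to [e]. /i/ is a high vowel immediately before /r/, so it lowers to [e]. /u/ is a high vowel immediately before /r/, so it lowers to [o]. → [jeraererehororzu].
/nuiremawiviriro/: /i/ is a high vowel immediately before /r/, so it lowers to [e]. /i/ is a high vowel immediately before /r/, so it lowers to [e]. /i/ is a high vowel immediately before /r/, so it lowers to [e]. → [nueremawiverero].

hwaororgorio, klupjuzuerorviu, jeraererehororzu, nueremawiverero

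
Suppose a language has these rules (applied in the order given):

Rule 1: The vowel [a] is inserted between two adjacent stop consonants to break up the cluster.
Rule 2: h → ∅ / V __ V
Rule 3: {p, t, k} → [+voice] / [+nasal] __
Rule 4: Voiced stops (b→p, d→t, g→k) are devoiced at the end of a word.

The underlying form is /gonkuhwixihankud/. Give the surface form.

Rule 1 (stop-cluster a-epenthesis): no segment meets the environment; /gonkuhwixihankud/ is unchanged.
Rule 2 (intervocalic h-deletion): /h/ occurs between vowels /i/ and /a/, so it deletes. /gonkuhwixihankud/ → gonkuhwixiankud.
Rule 3 (post-nasal voicing): /k/ is a voiceless stop immediately after the nasal /n/, so it voices to [g]. /k/ is a voiceless stop immediately after the nasal /n/, so it voices to [g]. /gonkuhwixiankud/ → gonguhwixiangud.
Rule 4 (final devoicing): /d/ is a voiced stop in word-final position, so it devoices to [t]. /gonguhwixiangud/ → gonguhwixiangut.

gonguhwixiangut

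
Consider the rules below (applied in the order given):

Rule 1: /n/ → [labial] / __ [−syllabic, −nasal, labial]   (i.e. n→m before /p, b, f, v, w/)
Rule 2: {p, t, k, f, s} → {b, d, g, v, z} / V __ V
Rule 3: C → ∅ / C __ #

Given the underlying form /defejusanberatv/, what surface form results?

devejuzamberat

Rule 1 (nasal place assimilation): /n/ precedes the labial consonant /b/, so it assimilates in place to [m]. /defejusanberatv/ → defejusamberatv.
Rule 2 (intervocalic voicing): /f/ is a voiceless obstruent between vowels /e/ and /e/, so it voices to [v]. /s/ is a voiceless obstruent between vowels /u/ and /a/, so it voices to [z]. /defejusamberatv/ → devejuzamberatv.
Rule 3 (final cluster simplification): /v/ is the second consonant of a word-final cluster /tv/, so it deletes. /devejuzamberatv/ → devejuzamberat.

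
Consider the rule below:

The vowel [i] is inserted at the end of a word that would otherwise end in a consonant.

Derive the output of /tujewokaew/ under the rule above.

the form ends in the consonant /w/, so [i] is inserted word-finally.
Surface form: [tujewokaewi].

tujewokaewi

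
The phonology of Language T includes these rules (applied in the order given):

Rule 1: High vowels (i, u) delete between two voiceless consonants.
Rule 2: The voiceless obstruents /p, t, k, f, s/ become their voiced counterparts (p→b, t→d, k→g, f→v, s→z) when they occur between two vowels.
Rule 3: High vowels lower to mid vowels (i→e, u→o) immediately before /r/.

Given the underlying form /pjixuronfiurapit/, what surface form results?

Rule 1 (high vowel syncope): /i/ is a high vowel flanked by voiceless consonants /p/ and /t/, so it deletes. /pjixuronfiurapit/ → pjixuronfiurapt.
Rule 2 (intervocalic voicing): no segment meets the environment; /pjixuronfiurapt/ is unchanged.
Rule 3 (pre-rhotic lowering): /u/ is a high vowel immediately before /r/, so it lowers to [o]. /u/ is a high vowel immediately before /r/, so it lowers to [o]. /pjixuronfiurapt/ → pjixoronfiorapt.

pjixoronfiorapt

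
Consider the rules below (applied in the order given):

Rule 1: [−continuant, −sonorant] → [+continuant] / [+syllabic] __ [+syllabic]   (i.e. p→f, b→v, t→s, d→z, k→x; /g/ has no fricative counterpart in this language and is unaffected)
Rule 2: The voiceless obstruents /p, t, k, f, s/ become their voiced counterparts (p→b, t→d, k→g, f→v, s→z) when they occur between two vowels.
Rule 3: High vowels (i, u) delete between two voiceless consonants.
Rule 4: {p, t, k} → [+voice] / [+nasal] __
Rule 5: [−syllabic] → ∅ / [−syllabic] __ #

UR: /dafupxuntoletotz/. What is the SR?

Rule 1 (intervocalic spirantization): /t/ is a stop between vowels /e/ and /o/, so it spirantizes to the fricative [s]. /dafupxuntoletotz/ → dafupxuntolesotz.
Rule 2 (intervocalic voicing): /f/ is a voiceless obstruent between vowels /a/ and /u/, so it voices to [v]. /s/ is a voiceless obstruent between vowels /e/ and /o/, so it voices to [z]. /dafupxuntolesotz/ → davupxuntolezotz.
Rule 3 (high vowel syncope): no segment meets the environment; /davupxuntolezotz/ is unchanged.
Rule 4 (post-nasal voicing): /t/ is a voiceless stop immediately after the nasal /n/, so it voices to [d]. /davupxuntolezotz/ → davupxundolezotz.
Rule 5 (final cluster simplification): /z/ is the second consonant of a word-final cluster /tz/, so it deletes. /davupxundolezotz/ → davupxundolezot.

davupxundolezot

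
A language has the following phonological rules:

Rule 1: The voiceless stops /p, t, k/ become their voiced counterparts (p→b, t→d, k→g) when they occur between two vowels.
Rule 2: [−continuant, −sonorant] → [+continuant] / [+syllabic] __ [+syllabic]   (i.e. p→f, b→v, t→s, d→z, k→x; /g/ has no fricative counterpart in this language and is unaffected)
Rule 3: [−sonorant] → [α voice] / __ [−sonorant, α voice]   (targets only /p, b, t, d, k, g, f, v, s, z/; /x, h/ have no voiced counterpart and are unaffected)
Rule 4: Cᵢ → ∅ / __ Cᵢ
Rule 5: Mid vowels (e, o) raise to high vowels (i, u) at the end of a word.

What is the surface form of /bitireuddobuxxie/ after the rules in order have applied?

Rule 1 (intervocalic voicing): /t/ is a voiceless stop between vowels /i/ and /i/, so it voices to [d]. /bitireuddobuxxie/ → bidireuddobuxxie.
Rule 2 (intervocalic spirantization): /d/ is a stop between vowels /i/ and /i/, so it spirantizes to the fricative [z]. /b/ is a stop between vowels /o/ and /u/, so it spirantizes to the fricative [v]. /bidireuddobuxxie/ → bizireuddovuxxie.
Rule 3 (regressive voicing assimilation): no segment meets the environment; /bizireuddovuxxie/ is unchanged.
Rule 4 (degemination): /dd/ is a geminate; the first /d/ deletes. /xx/ is a geminate; the first /x/ deletes. /bizireuddovuxxie/ → bizireudovuxie.
Rule 5 (final vowel raising): /e/ is a mid vowel in word-final position, so it raises to [i]. /bizireudovuxie/ → bizireudovuxii.

bizireudovuxii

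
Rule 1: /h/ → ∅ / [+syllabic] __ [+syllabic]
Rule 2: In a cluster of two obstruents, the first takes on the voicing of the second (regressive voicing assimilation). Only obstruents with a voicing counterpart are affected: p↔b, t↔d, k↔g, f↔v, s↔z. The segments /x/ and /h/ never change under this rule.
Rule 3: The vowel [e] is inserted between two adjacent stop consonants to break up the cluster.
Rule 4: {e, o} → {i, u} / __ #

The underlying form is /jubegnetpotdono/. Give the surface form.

Rule 1 (intervocalic h-deletion): no segment meets the environment; /jubegnetpotdono/ is unchanged.
Rule 2 (regressive voicing assimilation): /t/ precedes the voiced obstruent /d/, so it voices to [d] by assimilation. /jubegnetpotdono/ → jubegnetpoddono.
Rule 3 (stop-cluster e-epenthesis): /t/ and /p/ form a stop–stop cluster, so [e] is inserted between them. /d/ and /d/ form a stop–stop cluster, so [e] is inserted between them. /jubegnetpoddono/ → jubegnetepodedono.
Rule 4 (final vowel raising): /o/ is a mid vowel in word-final position, so it raises to [u]. /jubegnetepodedono/ → jubegnetepodedonu.

jubegnetepodedonu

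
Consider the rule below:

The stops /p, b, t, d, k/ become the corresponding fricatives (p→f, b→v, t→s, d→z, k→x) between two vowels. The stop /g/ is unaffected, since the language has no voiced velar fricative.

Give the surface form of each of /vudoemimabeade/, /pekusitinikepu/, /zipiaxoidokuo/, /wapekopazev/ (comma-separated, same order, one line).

/vudoemimabeade/: /d/ is a stop between vowels /u/ and /o/, so it spirantizes to the fricative [z]. /b/ is a stop between vowels /a/ and /e/, so it spirantizes to the fricative [v]. /d/ is a stop between vowels /a/ and /e/, so it spirantizes to the fricative [z]. → [vuzoemimaveaze].
/pekusitinikepu/: /k/ is a stop between vowels /e/ and /u/, so it spirantizes to the fricative [x]. /t/ is a stop between vowels /i/ and /i/, so it spirantizes to the fricative [s]. /k/ is a stop between vowels /i/ and /e/, so it spirantizes to the fricative [x]. /p/ is a stop between vowels /e/ and /u/, so it spirantizes to the fricative [f]. → [pexusisinixefu].
/zipiaxoidokuo/: /p/ is a stop between vowels /i/ and /i/, so it spirantizes to the fricative [f]. /d/ is a stop between vowels /i/ and /o/, so it spirantizes to the fricative [z]. /k/ is a stop between vowels /o/ and /u/, so it spirantizes to the fricative [x]. → [zifiaxoizoxuo].
/wapekopazev/: /p/ is a stop between vowels /a/ and /e/, so it spirantizes to the fricative [f]. /k/ is a stop between vowels /e/ and /o/, so it spirantizes to the fricative [x]. /p/ is a stop between vowels /o/ and /a/, so it spirantizes to the fricative [f]. → [wafexofazev].

vuzoemimaveaze, pexusisinixefu, zifiaxoizoxuo, wafexofazev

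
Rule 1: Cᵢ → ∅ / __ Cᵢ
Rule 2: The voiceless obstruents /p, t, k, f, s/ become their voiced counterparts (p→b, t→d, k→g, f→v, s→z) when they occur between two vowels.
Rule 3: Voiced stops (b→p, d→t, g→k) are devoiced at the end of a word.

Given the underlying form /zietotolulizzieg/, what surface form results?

Rule 1 (degemination): /zz/ is a geminate; the first /z/ deletes. /zietotolulizzieg/ → zietotolulizieg.
Rule 2 (intervocalic voicing): /t/ is a voiceless obstruent between vowels /e/ and /o/, so it voices to [d]. /t/ is a voiceless obstruent between vowels /o/ and /o/, so it voices to [d]. /zietotolulizieg/ → ziedodolulizieg.
Rule 3 (final devoicing): /g/ is a voiced stop in word-final position, so it devoices to [k]. /ziedodolulizieg/ → ziedodoluliziek.

ziedodoluliziek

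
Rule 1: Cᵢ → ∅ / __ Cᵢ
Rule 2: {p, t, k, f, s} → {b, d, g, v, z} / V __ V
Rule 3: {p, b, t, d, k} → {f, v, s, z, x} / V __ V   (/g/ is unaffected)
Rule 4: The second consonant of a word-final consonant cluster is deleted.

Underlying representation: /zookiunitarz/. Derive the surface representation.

Rule 1 (degemination): no segment meets the environment; /zookiunitarz/ is unchanged.
Rule 2 (intervocalic voicing): /k/ is a voiceless obstruent between vowels /o/ and /i/, so it voices to [g]. /t/ is a voiceless obstruent between vowels /i/ and /a/, so it voices to [d]. /zookiunitarz/ → zoogiunidarz.
Rule 3 (intervocalic spirantization): /d/ is a stop between vowels /i/ and /a/, so it spirantizes to the fricative [z]. /zoogiunidarz/ → zoogiunizarz.
Rule 4 (final cluster simplification): /z/ is the second consonant of a word-final cluster /rz/, so it deletes. /zoogiunizarz/ → zoogiunizar.

zoogiunizar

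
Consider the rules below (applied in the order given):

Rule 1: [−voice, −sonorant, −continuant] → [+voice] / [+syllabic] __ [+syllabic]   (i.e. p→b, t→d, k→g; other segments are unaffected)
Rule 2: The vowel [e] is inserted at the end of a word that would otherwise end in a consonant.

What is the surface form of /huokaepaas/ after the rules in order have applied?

huogaebaase

Rule 1 (intervocalic voicing): /k/ is a voiceless stop between vowels /o/ and /a/, so it voices to [g]. /p/ is a voiceless stop between vowels /e/ and /a/, so it voices to [b]. /huokaepaas/ → huogaebaas.
Rule 2 (final e-epenthesis): the form ends in the consonant /s/, so [e] is inserted word-finally. /huogaebaas/ → huogaebaase.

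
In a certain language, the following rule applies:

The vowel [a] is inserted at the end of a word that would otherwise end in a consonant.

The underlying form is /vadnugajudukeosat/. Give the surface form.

the form ends in the consonant /t/, so [a] is inserted word-finally.
Surface form: [vadnugajudukeosata].

vadnugajudukeosata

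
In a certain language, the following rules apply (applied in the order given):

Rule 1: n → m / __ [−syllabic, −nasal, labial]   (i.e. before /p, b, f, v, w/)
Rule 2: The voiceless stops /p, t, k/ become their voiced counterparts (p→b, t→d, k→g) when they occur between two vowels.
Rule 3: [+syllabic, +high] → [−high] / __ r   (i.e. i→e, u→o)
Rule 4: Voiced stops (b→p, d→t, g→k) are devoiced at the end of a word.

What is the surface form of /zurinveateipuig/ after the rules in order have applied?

zorimveadeibuik

Rule 1 (nasal place assimilation): /n/ precedes the labial consonant /v/, so it assimilates in place to [m]. /zurinveateipuig/ → zurimveateipuig.
Rule 2 (intervocalic voicing): /t/ is a voiceless stop between vowels /a/ and /e/, so it voices to [d]. /p/ is a voiceless stop between vowels /i/ and /u/, so it voices to [b]. /zurimveateipuig/ → zurimveadeibuig.
Rule 3 (pre-rhotic lowering): /u/ is a high vowel immediately before /r/, so it lowers to [o]. /zurimveadeibuig/ → zorimveadeibuig.
Rule 4 (final devoicing): /g/ is a voiced stop in word-final position, so it devoices to [k]. /zorimveadeibuig/ → zorimveadeibuik.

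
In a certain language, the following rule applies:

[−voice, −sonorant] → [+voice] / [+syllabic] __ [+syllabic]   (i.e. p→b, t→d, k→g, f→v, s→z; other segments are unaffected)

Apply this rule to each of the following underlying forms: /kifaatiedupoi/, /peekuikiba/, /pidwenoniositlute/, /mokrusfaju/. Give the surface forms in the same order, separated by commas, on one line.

/kifaatiedupoi/: /f/ is a voiceless obstruent between vowels /i/ and /a/, so it voices to [v]. /t/ is a voiceless obstruent between vowels /a/ and /i/, so it voices to [d]. /p/ is a voiceless obstruent between vowels /u/ and /o/, so it voices to [b]. → [kivaadieduboi].
/peekuikiba/: /k/ is a voiceless obstruent between vowels /e/ and /u/, so it voices to [g]. /k/ is a voiceless obstruent between vowels /i/ and /i/, so it voices to [g]. → [peeguigiba].
/pidwenoniositlute/: /s/ is a voiceless obstruent between vowels /o/ and /i/, so it voices to [z]. /t/ is a voiceless obstruent between vowels /u/ and /e/, so it voices to [d]. → [pidwenoniozitlude].
/mokrusfaju/: the rule's environment is not met; surfaces unchanged as [mokrusfaju].

kivaadieduboi, peeguigiba, pidwenoniozitlude, mokrusfaju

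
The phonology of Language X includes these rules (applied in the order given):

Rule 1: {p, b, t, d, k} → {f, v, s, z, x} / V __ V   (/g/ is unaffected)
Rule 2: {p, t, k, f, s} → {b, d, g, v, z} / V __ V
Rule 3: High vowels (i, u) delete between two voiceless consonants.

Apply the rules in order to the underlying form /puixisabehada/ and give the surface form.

Rule 1 (intervocalic spirantization): /b/ is a stop between vowels /a/ and /e/, so it spirantizes to the fricative [v]. /d/ is a stop between vowels /a/ and /a/, so it spirantizes to the fricative [z]. /puixisabehada/ → puixisavehaza.
Rule 2 (intervocalic voicing): /s/ is a voiceless obstruent between vowels /i/ and /a/, so it voices to [z]. /puixisavehaza/ → puixizavehaza.
Rule 3 (high vowel syncope): no segment meets the environment; /puixizavehaza/ is unchanged.

puixizavehaza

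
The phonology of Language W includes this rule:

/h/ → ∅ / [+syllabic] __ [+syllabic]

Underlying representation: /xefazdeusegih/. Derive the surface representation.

No segment of /xefazdeusegih/ meets the structural description of the rule, so the form surfaces unchanged.

xefazdeusegih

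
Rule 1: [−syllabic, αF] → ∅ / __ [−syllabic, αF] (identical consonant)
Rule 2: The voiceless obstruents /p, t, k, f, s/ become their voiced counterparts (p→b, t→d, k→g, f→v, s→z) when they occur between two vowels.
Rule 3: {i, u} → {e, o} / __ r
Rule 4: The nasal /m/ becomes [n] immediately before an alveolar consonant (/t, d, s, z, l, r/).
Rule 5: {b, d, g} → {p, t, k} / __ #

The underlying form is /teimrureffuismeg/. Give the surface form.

teinrorevuismek

Rule 1 (degemination): /ff/ is a geminate; the first /f/ deletes. /teimrureffuismeg/ → teimrurefuismeg.
Rule 2 (intervocalic voicing): /f/ is a voiceless obstruent between vowels /e/ and /u/, so it voices to [v]. /teimrurefuismeg/ → teimrurevuismeg.
Rule 3 (pre-rhotic lowering): /u/ is a high vowel immediately before /r/, so it lowers to [o]. /teimrurevuismeg/ → teimrorevuismeg.
Rule 4 (nasal place assimilation): /m/ precedes the alveolar consonant /r/, so it assimilates in place to [n]. /teimrorevuismeg/ → teinrorevuismeg.
Rule 5 (final devoicing): /g/ is a voiced stop in word-final position, so it devoices to [k]. /teinrorevuismeg/ → teinrorevuismek.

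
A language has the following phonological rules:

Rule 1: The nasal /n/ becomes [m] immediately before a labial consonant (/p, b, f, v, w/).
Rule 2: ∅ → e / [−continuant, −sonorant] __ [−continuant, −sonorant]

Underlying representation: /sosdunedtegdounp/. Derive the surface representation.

sosdunedetegedoump

Rule 1 (nasal place assimilation): /n/ precedes the labial consonant /p/, so it assimilates in place to [m]. /sosdunedtegdounp/ → sosdunedtegdoump.
Rule 2 (stop-cluster e-epenthesis): /d/ and /t/ form a stop–stop cluster, so [e] is inserted between them. /g/ and /d/ form a stop–stop cluster, so [e] is inserted between them. /sosdunedtegdoump/ → sosdunedetegedoump.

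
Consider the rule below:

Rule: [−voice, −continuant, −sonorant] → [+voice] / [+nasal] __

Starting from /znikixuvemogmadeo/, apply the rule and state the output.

znikixuvemogmadeo

No segment of /znikixuvemogmadeo/ meets the structural description of the rule, so the form surfaces unchanged.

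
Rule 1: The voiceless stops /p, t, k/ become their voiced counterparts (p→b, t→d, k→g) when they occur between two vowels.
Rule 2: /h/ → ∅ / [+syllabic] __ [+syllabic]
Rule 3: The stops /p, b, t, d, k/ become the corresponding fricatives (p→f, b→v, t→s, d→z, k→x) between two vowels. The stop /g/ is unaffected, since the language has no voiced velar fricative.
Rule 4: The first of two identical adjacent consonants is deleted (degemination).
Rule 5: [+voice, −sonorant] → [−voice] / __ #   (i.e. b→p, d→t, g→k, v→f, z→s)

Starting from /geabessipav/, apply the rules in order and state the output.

Rule 1 (intervocalic voicing): /p/ is a voiceless stop between vowels /i/ and /a/, so it voices to [b]. /geabessipav/ → geabessibav.
Rule 2 (intervocalic h-deletion): no segment meets the environment; /geabessibav/ is unchanged.
Rule 3 (intervocalic spirantization): /b/ is a stop between vowels /a/ and /e/, so it spirantizes to the fricative [v]. /b/ is a stop between vowels /i/ and /a/, so it spirantizes to the fricative [v]. /geabessibav/ → geavessivav.
Rule 4 (degemination): /ss/ is a geminate; the first /s/ deletes. /geavessivav/ → geavesivav.
Rule 5 (final devoicing): /v/ is a voiced obstruent in word-final position, so it devoices to [f]. /geavesivav/ → geavesivaf.

geavesivaf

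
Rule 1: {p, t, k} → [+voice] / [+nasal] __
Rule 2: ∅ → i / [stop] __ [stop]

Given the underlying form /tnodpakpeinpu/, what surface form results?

Rule 1 (post-nasal voicing): /p/ is a voiceless stop immediately after the nasal /n/, so it voices to [b]. /tnodpakpeinpu/ → tnodpakpeinbu.
Rule 2 (stop-cluster i-epenthesis): /d/ and /p/ form a stop–stop cluster, so [i] is inserted between them. /k/ and /p/ form a stop–stop cluster, so [i] is inserted between them. /tnodpakpeinbu/ → tnodipakipeinbu.

tnodipakipeinbu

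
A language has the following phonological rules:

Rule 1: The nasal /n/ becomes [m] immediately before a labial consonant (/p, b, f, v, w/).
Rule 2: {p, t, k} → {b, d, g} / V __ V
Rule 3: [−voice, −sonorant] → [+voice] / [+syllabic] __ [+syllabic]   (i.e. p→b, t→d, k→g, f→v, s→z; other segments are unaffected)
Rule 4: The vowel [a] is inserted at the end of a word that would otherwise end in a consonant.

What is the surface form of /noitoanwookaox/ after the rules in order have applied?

noidoamwoogaoxa

Rule 1 (nasal place assimilation): /n/ precedes the labial consonant /w/, so it assimilates in place to [m]. /noitoanwookaox/ → noitoamwookaox.
Rule 2 (intervocalic voicing): /t/ is a voiceless stop between vowels /i/ and /o/, so it voices to [d]. /k/ is a voiceless stop between vowels /o/ and /a/, so it voices to [g]. /noitoamwookaox/ → noidoamwoogaox.
Rule 3 (intervocalic voicing): no segment meets the environment; /noidoamwoogaox/ is unchanged.
Rule 4 (final a-epenthesis): the form ends in the consonant /x/, so [a] is inserted word-finally. /noidoamwoogaox/ → noidoamwoogaoxa.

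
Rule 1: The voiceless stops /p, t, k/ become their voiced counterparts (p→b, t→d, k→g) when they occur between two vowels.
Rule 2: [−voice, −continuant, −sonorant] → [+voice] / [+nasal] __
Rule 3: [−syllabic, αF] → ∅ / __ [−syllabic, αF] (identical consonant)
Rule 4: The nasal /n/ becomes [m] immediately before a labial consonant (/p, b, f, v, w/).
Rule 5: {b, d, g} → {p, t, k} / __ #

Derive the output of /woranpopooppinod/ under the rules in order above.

woramboboopinot

Rule 1 (intervocalic voicing): /p/ is a voiceless stop between vowels /o/ and /o/, so it voices to [b]. /woranpopooppinod/ → woranpobooppinod.
Rule 2 (post-nasal voicing): /p/ is a voiceless stop immediately after the nasal /n/, so it voices to [b]. /woranpobooppinod/ → woranbobooppinod.
Rule 3 (degemination): /pp/ is a geminate; the first /p/ deletes. /woranbobooppinod/ → woranboboopinod.
Rule 4 (nasal place assimilation): /n/ precedes the labial consonant /b/, so it assimilates in place to [m]. /woranboboopinod/ → woramboboopinod.
Rule 5 (final devoicing): /d/ is a voiced stop in word-final position, so it devoices to [t]. /woramboboopinod/ → woramboboopinot.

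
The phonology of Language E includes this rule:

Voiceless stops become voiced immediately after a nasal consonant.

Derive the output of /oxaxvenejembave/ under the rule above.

No segment of /oxaxvenejembave/ meets the structural description of the rule, so the form surfaces unchanged.

oxaxvenejembave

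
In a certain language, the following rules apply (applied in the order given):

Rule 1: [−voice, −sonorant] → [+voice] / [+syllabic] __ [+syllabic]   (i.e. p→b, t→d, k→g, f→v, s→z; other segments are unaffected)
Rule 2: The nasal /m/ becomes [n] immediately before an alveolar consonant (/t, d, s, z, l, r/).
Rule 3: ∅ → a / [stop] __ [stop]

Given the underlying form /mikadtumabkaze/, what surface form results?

migadatumabakaze

Rule 1 (intervocalic voicing): /k/ is a voiceless obstruent between vowels /i/ and /a/, so it voices to [g]. /mikadtumabkaze/ → migadtumabkaze.
Rule 2 (nasal place assimilation): no segment meets the environment; /migadtumabkaze/ is unchanged.
Rule 3 (stop-cluster a-epenthesis): /d/ and /t/ form a stop–stop cluster, so [a] is inserted between them. /b/ and /k/ form a stop–stop cluster, so [a] is inserted between them. /migadtumabkaze/ → migadatumabakaze.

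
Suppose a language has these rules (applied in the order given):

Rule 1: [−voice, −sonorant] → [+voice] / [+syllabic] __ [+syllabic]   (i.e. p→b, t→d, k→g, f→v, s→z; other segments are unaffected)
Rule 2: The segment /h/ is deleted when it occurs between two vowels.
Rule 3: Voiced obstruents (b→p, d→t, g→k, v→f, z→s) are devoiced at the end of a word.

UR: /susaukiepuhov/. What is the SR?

Rule 1 (intervocalic voicing): /s/ is a voiceless obstruent between vowels /u/ and /a/, so it voices to [z]. /k/ is a voiceless obstruent between vowels /u/ and /i/, so it voices to [g]. /p/ is a voiceless obstruent between vowels /e/ and /u/, so it voices to [b]. /susaukiepuhov/ → suzaugiebuhov.
Rule 2 (intervocalic h-deletion): /h/ occurs between vowels /u/ and /o/, so it deletes. /suzaugiebuhov/ → suzaugiebuov.
Rule 3 (final devoicing): /v/ is a voiced obstruent in word-final position, so it devoices to [f]. /suzaugiebuov/ → suzaugiebuof.

suzaugiebuof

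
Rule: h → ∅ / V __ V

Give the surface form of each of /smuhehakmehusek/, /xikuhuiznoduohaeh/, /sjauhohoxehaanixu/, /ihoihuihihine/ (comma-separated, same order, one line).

/smuhehakmehusek/: /h/ occurs between vowels /u/ and /e/, so it deletes. /h/ occurs between vowels /e/ and /a/, so it deletes. /h/ occurs between vowels /e/ and /u/, so it deletes. → [smueakmeusek].
/xikuhuiznoduohaeh/: /h/ occurs between vowels /u/ and /u/, so it deletes. /h/ occurs between vowels /o/ and /a/, so it deletes. → [xikuuiznoduoaeh].
/sjauhohoxehaanixu/: /h/ occurs between vowels /u/ and /o/, so it deletes. /h/ occurs between vowels /o/ and /o/, so it deletes. /h/ occurs between vowels /e/ and /a/, so it deletes. → [sjauooxeaanixu].
/ihoihuihihine/: /h/ occurs between vowels /i/ and /o/, so it deletes. /h/ occurs between vowels /i/ and /u/, so it deletes. /h/ occurs between vowels /i/ and /i/, so it deletes. /h/ occurs between vowels /i/ and /i/, so it deletes. → [ioiuiiine].

smueakmeusek, xikuuiznoduoaeh, sjauooxeaanixu, ioiuiiine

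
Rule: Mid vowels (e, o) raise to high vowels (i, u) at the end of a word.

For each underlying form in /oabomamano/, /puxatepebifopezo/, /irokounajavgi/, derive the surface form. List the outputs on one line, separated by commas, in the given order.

/oabomamano/: /o/ is a mid vowel in word-final position, so it raises to [u]. → [oabomamanu].
/puxatepebifopezo/: /o/ is a mid vowel in word-final position, so it raises to [u]. → [puxatepebifopezu].
/irokounajavgi/: the rule's environment is not met; surfaces unchanged as [irokounajavgi].

oabomamanu, puxatepebifopezu, irokounajavgi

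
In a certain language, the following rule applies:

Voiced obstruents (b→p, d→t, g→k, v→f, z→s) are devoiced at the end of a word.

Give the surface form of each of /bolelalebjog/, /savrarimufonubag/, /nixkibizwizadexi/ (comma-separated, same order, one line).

bolelalebjok, savrarimufonubak, nixkibizwizadexi

/bolelalebjog/: /g/ is a voiced obstruent in word-final position, so it devoices to [k]. → [bolelalebjok].
/savrarimufonubag/: /g/ is a voiced obstruent in word-final position, so it devoices to [k]. → [savrarimufonubak].
/nixkibizwizadexi/: the rule's environment is not met; surfaces unchanged as [nixkibizwizadexi].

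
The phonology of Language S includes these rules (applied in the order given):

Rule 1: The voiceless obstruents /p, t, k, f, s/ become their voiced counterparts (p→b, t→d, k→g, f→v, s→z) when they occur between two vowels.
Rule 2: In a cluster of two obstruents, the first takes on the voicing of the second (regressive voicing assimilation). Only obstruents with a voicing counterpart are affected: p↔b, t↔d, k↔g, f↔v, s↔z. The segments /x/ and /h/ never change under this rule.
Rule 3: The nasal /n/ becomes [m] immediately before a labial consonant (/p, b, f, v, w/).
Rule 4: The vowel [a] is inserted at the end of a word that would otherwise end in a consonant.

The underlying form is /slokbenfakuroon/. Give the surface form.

slogbemfaguroona

Rule 1 (intervocalic voicing): /k/ is a voiceless obstruent between vowels /a/ and /u/, so it voices to [g]. /slokbenfakuroon/ → slokbenfaguroon.
Rule 2 (regressive voicing assimilation): /k/ precedes the voiced obstruent /b/, so it voices to [g] by assimilation. /slokbenfaguroon/ → slogbenfaguroon.
Rule 3 (nasal place assimilation): /n/ precedes the labial consonant /f/, so it assimilates in place to [m]. /slogbenfaguroon/ → slogbemfaguroon.
Rule 4 (final a-epenthesis): the form ends in the consonant /n/, so [a] is inserted word-finally. /slogbemfaguroon/ → slogbemfaguroona.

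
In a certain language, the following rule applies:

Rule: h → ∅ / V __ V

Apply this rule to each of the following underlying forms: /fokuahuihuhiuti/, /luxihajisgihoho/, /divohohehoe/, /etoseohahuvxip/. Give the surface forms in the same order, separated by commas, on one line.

/fokuahuihuhiuti/: /h/ occurs between vowels /a/ and /u/, so it deletes. /h/ occurs between vowels /i/ and /u/, so it deletes. /h/ occurs between vowels /u/ and /i/, so it deletes. → [fokuauiuiuti].
/luxihajisgihoho/: /h/ occurs between vowels /i/ and /a/, so it deletes. /h/ occurs between vowels /i/ and /o/, so it deletes. /h/ occurs between vowels /o/ and /o/, so it deletes. → [luxiajisgioo].
/divohohehoe/: /h/ occurs between vowels /o/ and /o/, so it deletes. /h/ occurs between vowels /o/ and /e/, so it deletes. /h/ occurs between vowels /e/ and /o/, so it deletes. → [divooeoe].
/etoseohahuvxip/: /h/ occurs between vowels /o/ and /a/, so it deletes. /h/ occurs between vowels /a/ and /u/, so it deletes. → [etoseoauvxip].

fokuauiuiuti, luxiajisgioo, divooeoe, etoseoauvxip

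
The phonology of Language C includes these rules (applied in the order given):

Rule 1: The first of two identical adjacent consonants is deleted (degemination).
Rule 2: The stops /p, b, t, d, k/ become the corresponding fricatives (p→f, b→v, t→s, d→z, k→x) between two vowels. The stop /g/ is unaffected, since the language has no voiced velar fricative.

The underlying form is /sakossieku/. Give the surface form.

Rule 1 (degemination): /ss/ is a geminate; the first /s/ deletes. /sakossieku/ → sakosieku.
Rule 2 (intervocalic spirantization): /k/ is a stop between vowels /a/ and /o/, so it spirantizes to the fricative [x]. /k/ is a stop between vowels /e/ and /u/, so it spirantizes to the fricative [x]. /sakosieku/ → saxosiexu.

saxosiexu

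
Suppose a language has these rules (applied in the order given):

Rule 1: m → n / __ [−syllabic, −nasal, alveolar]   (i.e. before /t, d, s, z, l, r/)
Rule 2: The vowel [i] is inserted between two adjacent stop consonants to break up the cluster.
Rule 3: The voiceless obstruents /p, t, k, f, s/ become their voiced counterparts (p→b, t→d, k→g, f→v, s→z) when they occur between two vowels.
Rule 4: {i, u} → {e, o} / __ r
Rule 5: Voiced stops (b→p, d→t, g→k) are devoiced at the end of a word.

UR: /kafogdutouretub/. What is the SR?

Rule 1 (nasal place assimilation): no segment meets the environment; /kafogdutouretub/ is unchanged.
Rule 2 (stop-cluster i-epenthesis): /g/ and /d/ form a stop–stop cluster, so [i] is inserted between them. /kafogdutouretub/ → kafogidutouretub.
Rule 3 (intervocalic voicing): /f/ is a voiceless obstruent between vowels /a/ and /o/, so it voices to [v]. /t/ is a voiceless obstruent between vowels /u/ and /o/, so it voices to [d]. /t/ is a voiceless obstruent between vowels /e/ and /u/, so it voices to [d]. /kafogidutouretub/ → kavogidudouredub.
Rule 4 (pre-rhotic lowering): /u/ is a high vowel immediately before /r/, so it lowers to [o]. /kavogidudouredub/ → kavogidudooredub.
Rule 5 (final devoicing): /b/ is a voiced stop in word-final position, so it devoices to [p]. /kavogidudooredub/ → kavogidudooredup.

kavogidudooredup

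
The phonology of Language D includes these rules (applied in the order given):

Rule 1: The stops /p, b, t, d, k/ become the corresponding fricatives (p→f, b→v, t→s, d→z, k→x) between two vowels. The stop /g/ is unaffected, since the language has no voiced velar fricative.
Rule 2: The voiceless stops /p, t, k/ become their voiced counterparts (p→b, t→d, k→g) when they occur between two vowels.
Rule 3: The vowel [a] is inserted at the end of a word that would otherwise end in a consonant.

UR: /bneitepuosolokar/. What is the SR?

Rule 1 (intervocalic spirantization): /t/ is a stop between vowels /i/ and /e/, so it spirantizes to the fricative [s]. /p/ is a stop between vowels /e/ and /u/, so it spirantizes to the fricative [f]. /k/ is a stop between vowels /o/ and /a/, so it spirantizes to the fricative [x]. /bneitepuosolokar/ → bneisefuosoloxar.
Rule 2 (intervocalic voicing): no segment meets the environment; /bneisefuosoloxar/ is unchanged.
Rule 3 (final a-epenthesis): the form ends in the consonant /r/, so [a] is inserted word-finally. /bneisefuosoloxar/ → bneisefuosoloxara.

bneisefuosoloxara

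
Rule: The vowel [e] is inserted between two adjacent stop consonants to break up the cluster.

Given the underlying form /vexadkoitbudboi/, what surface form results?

/d/ and /k/ form a stop–stop cluster, so [e] is inserted between them.
/t/ and /b/ form a stop–stop cluster, so [e] is inserted between them.
/d/ and /b/ form a stop–stop cluster, so [e] is inserted between them.
Surface form: [vexadekoitebudeboi].

vexadekoitebudeboi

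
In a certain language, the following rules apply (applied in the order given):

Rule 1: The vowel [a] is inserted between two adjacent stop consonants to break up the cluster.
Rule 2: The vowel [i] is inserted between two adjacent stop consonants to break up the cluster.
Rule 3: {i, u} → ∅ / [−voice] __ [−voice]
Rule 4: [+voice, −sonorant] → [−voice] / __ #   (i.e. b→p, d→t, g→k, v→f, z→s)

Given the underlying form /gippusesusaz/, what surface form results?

Rule 1 (stop-cluster a-epenthesis): /p/ and /p/ form a stop–stop cluster, so [a] is inserted between them. /gippusesusaz/ → gipapusesusaz.
Rule 2 (stop-cluster i-epenthesis): no segment meets the environment; /gipapusesusaz/ is unchanged.
Rule 3 (high vowel syncope): /u/ is a high vowel flanked by voiceless consonants /p/ and /s/, so it deletes. /u/ is a high vowel flanked by voiceless consonants /s/ and /s/, so it deletes. /gipapusesusaz/ → gipapsessaz.
Rule 4 (final devoicing): /z/ is a voiced obstruent in word-final position, so it devoices to [s]. /gipapsessaz/ → gipapsessas.

gipapsessas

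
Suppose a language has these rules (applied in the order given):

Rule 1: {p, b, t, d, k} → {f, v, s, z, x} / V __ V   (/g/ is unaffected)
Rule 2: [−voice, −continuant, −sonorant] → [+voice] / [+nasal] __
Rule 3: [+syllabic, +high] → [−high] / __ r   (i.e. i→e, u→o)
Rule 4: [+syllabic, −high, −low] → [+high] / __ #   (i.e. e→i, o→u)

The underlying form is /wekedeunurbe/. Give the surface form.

wexezeunorbi

Rule 1 (intervocalic spirantization): /k/ is a stop between vowels /e/ and /e/, so it spirantizes to the fricative [x]. /d/ is a stop between vowels /e/ and /e/, so it spirantizes to the fricative [z]. /wekedeunurbe/ → wexezeunurbe.
Rule 2 (post-nasal voicing): no segment meets the environment; /wexezeunurbe/ is unchanged.
Rule 3 (pre-rhotic lowering): /u/ is a high vowel immediately before /r/, so it lowers to [o]. /wexezeunurbe/ → wexezeunorbe.
Rule 4 (final vowel raising): /e/ is a mid vowel in word-final position, so it raises to [i]. /wexezeunorbe/ → wexezeunorbi.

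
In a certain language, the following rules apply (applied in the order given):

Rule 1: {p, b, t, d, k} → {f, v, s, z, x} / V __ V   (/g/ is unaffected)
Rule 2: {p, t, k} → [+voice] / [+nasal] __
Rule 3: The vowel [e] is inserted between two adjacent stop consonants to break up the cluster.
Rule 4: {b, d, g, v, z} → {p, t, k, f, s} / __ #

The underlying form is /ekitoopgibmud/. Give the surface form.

Rule 1 (intervocalic spirantization): /k/ is a stop between vowels /e/ and /i/, so it spirantizes to the fricative [x]. /t/ is a stop between vowels /i/ and /o/, so it spirantizes to the fricative [s]. /ekitoopgibmud/ → exisoopgibmud.
Rule 2 (post-nasal voicing): no segment meets the environment; /exisoopgibmud/ is unchanged.
Rule 3 (stop-cluster e-epenthesis): /p/ and /g/ form a stop–stop cluster, so [e] is inserted between them. /exisoopgibmud/ → exisoopegibmud.
Rule 4 (final devoicing): /d/ is a voiced obstruent in word-final position, so it devoices to [t]. /exisoopegibmud/ → exisoopegibmut.

exisoopegibmut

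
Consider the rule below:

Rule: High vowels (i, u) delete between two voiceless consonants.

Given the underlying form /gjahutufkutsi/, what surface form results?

/u/ is a high vowel flanked by voiceless consonants /h/ and /t/, so it deletes.
/u/ is a high vowel flanked by voiceless consonants /t/ and /f/, so it deletes.
/u/ is a high vowel flanked by voiceless consonants /k/ and /t/, so it deletes.
The other instance of /i/ does not occur in the required environment and remains unchanged.
Surface form: [gjahtfktsi].

gjahtfktsi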